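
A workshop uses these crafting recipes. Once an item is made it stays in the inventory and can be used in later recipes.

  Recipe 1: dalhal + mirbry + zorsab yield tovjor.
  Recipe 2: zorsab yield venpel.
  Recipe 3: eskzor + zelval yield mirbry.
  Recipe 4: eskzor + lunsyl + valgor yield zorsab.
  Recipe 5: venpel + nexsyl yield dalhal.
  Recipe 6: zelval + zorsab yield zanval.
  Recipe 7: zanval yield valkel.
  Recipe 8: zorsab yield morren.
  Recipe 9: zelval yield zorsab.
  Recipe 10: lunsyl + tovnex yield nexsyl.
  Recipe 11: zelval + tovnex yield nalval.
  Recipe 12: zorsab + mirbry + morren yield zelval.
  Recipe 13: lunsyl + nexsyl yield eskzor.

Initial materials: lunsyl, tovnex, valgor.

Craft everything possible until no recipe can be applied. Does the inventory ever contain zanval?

No

zanval would need zelval and zorsab (Recipe 6), but zelval is never obtained.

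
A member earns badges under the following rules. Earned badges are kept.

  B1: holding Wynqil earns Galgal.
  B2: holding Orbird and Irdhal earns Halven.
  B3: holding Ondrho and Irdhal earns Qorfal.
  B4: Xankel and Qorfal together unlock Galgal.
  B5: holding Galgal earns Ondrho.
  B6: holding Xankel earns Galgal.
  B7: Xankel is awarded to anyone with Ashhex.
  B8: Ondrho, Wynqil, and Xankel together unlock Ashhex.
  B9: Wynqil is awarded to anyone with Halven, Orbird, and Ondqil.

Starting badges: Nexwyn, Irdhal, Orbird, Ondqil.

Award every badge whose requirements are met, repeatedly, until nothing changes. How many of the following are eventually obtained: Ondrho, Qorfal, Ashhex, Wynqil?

With Orbird and Irdhal, Halven is earned (B2).
With Halven, Orbird, and Ondqil, Wynqil is earned (B9).
With Wynqil, Galgal is earned (B1).
With Galgal, Ondrho is earned (B5).
With Ondrho and Irdhal, Qorfal is earned (B3).
Ondrho: reached.
Qorfal: reached.
Ashhex would need Ondrho, Wynqil, and Xankel (B8), but Xankel is never earned.
Wynqil: reached.
Reached: Ondrho, Qorfal, and Wynqil — 3 of the 4.

3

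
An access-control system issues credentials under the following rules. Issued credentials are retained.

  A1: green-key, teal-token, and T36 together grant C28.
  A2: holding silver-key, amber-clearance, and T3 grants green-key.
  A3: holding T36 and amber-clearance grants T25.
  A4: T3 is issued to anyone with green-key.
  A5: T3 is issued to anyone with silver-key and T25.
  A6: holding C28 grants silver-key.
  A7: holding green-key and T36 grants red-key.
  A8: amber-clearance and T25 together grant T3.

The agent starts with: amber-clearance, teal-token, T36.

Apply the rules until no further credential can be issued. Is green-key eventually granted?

green-key would need silver-key, amber-clearance, and T3 (A2), but silver-key is never granted.

No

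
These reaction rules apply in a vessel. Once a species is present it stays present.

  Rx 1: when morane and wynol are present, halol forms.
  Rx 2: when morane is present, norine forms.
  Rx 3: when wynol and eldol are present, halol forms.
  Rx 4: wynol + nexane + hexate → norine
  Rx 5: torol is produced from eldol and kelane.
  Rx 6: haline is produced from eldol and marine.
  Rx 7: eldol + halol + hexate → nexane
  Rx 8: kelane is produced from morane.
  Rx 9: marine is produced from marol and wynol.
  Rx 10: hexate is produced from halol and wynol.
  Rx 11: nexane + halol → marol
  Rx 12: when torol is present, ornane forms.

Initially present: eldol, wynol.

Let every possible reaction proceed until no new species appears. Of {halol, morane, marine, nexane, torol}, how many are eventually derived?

wynol and eldol present → halol forms (Rx 3).
halol and wynol present → hexate forms (Rx 10).
eldol, halol, and hexate present → nexane forms (Rx 7).
nexane and halol present → marol forms (Rx 11).
marol and wynol present → marine forms (Rx 9).
halol: reached.
No rule produces morane, and it is not given.
marine: reached.
nexane: reached.
torol would need eldol and kelane (Rx 5), but kelane never forms.
Reached: halol, marine, and nexane — 3 of the 5.

3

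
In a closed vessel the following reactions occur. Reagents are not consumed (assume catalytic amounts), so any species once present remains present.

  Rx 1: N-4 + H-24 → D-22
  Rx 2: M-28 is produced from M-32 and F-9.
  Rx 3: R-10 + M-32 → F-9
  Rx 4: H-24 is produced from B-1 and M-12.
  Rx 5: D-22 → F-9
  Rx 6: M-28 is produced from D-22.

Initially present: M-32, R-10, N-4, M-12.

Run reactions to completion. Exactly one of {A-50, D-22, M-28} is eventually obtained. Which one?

R-10 and M-32 present → F-9 forms (Rx 3).
M-32 and F-9 present → M-28 forms (Rx 2).
D-22 would need N-4 and H-24 (Rx 1), but H-24 never forms. No rule produces A-50, and it is not given.

M-28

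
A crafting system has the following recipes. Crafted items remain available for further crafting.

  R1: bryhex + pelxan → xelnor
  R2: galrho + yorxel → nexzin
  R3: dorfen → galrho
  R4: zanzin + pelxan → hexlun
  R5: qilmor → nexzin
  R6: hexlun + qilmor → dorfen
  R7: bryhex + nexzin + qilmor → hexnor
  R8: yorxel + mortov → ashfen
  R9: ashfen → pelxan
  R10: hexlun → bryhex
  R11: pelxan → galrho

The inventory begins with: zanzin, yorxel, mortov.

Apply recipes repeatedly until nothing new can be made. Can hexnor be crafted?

No

hexnor would need bryhex, nexzin, and qilmor (R7), but qilmor is never obtained.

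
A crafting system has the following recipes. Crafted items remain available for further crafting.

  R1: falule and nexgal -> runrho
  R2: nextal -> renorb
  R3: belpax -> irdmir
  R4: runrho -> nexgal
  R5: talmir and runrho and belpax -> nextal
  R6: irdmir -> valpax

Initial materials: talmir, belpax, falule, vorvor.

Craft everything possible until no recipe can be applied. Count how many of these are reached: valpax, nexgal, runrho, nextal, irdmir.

Using R3, belpax makes irdmir.
irdmir -> valpax (R6).
valpax: reached.
nexgal would need runrho (R4), but runrho is never obtained.
runrho would need falule and nexgal (R1), but nexgal is never obtained.
nextal would need talmir, runrho, and belpax (R5), but runrho is never obtained.
irdmir: reached.
Reached: valpax and irdmir — 2 of the 5.

2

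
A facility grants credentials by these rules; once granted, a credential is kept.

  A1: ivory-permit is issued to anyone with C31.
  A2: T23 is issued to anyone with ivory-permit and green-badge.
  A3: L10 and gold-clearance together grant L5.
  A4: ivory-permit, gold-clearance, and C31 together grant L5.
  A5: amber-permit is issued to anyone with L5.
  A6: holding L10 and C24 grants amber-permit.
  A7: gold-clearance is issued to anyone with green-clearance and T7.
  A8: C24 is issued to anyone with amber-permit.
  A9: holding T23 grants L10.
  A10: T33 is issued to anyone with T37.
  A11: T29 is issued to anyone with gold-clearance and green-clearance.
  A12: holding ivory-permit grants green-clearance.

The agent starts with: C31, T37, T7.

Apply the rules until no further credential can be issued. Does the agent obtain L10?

No

L10 would need T23 (A9), but T23 is never granted.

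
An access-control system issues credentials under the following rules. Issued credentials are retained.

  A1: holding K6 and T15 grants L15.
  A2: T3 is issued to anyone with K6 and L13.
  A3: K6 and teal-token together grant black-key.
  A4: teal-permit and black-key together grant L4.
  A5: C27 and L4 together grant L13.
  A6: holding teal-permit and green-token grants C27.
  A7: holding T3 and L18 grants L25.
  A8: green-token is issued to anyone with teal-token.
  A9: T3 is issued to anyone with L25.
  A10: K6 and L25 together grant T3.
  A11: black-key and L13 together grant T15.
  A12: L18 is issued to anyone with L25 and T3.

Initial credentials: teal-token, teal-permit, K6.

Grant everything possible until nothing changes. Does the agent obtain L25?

No

L25 would need T3 and L18 (A7), but L18 is never granted.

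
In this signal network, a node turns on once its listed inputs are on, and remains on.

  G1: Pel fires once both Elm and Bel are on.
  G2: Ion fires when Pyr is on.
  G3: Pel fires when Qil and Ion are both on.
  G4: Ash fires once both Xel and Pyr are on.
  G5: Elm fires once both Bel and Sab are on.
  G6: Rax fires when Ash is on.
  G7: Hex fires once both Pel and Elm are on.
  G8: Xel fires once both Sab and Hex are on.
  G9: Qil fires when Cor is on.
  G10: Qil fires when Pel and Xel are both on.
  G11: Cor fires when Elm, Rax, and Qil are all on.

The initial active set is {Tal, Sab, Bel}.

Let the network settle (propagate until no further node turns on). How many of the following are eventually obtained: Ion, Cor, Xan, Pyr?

0

Ion would need Pyr (G2), but Pyr never turns on.
Cor would need Elm, Rax, and Qil (G11), but Rax never turns on.
No rule produces Xan, and it is not given.
No rule produces Pyr, and it is not given.
None of the 4 are reached.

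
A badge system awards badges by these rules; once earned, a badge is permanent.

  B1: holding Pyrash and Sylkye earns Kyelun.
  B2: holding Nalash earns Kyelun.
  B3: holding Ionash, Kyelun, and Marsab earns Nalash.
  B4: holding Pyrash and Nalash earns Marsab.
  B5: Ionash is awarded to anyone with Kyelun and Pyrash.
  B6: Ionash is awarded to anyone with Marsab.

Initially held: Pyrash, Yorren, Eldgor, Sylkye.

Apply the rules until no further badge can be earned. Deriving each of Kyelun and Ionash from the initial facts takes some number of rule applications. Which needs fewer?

Kyelun: With Pyrash and Sylkye, Kyelun is earned (B1). [1 rule application]
Ionash: With Pyrash and Sylkye, Kyelun is earned (B1). With Kyelun and Pyrash, Ionash is earned (B5). [2 rule applications]
Kyelun needs fewer.

Kyelun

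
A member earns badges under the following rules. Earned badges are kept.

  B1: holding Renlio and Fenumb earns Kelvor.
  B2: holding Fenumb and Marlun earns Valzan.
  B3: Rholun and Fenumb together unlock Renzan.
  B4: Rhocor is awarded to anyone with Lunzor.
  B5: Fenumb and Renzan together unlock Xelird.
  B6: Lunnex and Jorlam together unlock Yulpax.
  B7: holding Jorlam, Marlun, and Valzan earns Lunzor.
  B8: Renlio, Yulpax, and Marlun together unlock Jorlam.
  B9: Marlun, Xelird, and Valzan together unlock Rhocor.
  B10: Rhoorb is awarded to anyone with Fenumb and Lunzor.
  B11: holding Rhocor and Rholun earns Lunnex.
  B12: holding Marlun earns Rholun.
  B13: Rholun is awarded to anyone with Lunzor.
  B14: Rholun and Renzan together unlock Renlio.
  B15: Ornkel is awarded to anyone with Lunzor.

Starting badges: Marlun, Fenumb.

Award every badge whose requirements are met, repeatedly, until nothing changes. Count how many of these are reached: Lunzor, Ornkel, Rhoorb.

Lunzor would need Jorlam, Marlun, and Valzan (B7), but Jorlam is never earned.
Ornkel would need Lunzor (B15), but Lunzor is never earned.
Rhoorb would need Fenumb and Lunzor (B10), but Lunzor is never earned.
None of the 3 are reached.

0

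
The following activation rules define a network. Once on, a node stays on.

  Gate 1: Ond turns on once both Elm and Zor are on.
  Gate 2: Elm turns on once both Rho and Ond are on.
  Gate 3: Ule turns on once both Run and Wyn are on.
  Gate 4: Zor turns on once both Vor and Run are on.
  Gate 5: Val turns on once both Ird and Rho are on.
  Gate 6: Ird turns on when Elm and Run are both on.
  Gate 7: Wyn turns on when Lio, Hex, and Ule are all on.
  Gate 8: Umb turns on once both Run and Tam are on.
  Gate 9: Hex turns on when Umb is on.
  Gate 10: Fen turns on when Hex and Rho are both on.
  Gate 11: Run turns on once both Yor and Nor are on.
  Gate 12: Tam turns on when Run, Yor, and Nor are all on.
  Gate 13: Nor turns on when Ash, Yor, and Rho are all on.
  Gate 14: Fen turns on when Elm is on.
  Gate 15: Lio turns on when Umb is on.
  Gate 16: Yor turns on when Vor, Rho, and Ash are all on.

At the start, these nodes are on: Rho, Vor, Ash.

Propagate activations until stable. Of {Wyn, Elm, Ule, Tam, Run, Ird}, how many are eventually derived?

2

Gate 16: Vor, Rho, and Ash on → Yor on.
Gate 13: Ash, Yor, and Rho on → Nor on.
Gate 11: Yor and Nor on → Run on.
Gate 12: Run, Yor, and Nor on → Tam on.
Wyn would need Lio, Hex, and Ule (Gate 7), but Ule never turns on.
Elm would need Rho and Ond (Gate 2), but Ond never turns on.
Ule would need Run and Wyn (Gate 3), but Wyn never turns on.
Tam: reached.
Run: reached.
Ird would need Elm and Run (Gate 6), but Elm never turns on.
Reached: Tam and Run — 2 of the 6.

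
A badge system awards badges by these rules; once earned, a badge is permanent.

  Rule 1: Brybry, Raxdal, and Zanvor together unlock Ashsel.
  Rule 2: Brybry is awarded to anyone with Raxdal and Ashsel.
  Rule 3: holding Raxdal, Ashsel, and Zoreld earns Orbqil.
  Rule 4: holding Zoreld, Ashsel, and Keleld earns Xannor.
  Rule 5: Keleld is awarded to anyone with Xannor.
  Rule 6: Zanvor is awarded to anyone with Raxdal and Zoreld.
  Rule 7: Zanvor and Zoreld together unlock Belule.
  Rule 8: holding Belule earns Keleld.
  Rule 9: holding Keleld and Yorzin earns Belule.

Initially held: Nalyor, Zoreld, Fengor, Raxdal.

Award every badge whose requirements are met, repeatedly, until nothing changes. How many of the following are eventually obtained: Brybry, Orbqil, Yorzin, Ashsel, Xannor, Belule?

With Raxdal and Zoreld, Zanvor is earned (Rule 6).
With Zanvor and Zoreld, Belule is earned (Rule 7).
Brybry would need Raxdal and Ashsel (Rule 2), but Ashsel is never earned.
Orbqil would need Raxdal, Ashsel, and Zoreld (Rule 3), but Ashsel is never earned.
No rule produces Yorzin, and it is not given.
Ashsel would need Brybry, Raxdal, and Zanvor (Rule 1), but Brybry is never earned.
Xannor would need Zoreld, Ashsel, and Keleld (Rule 4), but Ashsel is never earned.
Belule: reached.
Reached: Belule — 1 of the 6.

1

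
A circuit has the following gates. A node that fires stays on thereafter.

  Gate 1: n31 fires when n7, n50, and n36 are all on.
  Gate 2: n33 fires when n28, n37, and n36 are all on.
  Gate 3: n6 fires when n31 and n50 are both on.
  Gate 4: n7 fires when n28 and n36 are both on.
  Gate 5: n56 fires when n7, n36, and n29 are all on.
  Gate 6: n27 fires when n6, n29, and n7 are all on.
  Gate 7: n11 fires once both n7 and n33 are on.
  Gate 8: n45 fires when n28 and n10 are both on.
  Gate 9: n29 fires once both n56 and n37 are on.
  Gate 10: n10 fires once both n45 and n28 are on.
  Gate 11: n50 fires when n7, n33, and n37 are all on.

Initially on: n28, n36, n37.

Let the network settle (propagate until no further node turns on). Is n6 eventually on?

n28 and n36 are on, so n7 fires (Gate 4).
Gate 2: n28, n37, and n36 on → n33 on.
Gate 11: n7, n33, and n37 on → n50 on.
Gate 1: n7, n50, and n36 on → n31 on.
n31 and n50 are on, so n6 fires (Gate 3).

Yes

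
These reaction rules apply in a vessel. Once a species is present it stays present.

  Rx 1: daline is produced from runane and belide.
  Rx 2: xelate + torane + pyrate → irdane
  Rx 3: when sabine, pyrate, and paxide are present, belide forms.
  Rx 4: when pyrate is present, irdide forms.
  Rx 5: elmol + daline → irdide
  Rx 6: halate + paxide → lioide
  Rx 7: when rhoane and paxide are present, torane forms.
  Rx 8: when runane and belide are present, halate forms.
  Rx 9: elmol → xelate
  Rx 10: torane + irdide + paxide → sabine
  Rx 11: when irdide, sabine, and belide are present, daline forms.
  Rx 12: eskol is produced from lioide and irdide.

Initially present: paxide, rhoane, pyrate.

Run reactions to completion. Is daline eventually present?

Yes

rhoane and paxide present → torane forms (Rx 7).
pyrate present → irdide forms (Rx 4).
torane, irdide, and paxide present → sabine forms (Rx 10).
sabine, pyrate, and paxide present → belide forms (Rx 3).
irdide, sabine, and belide present → daline forms (Rx 11).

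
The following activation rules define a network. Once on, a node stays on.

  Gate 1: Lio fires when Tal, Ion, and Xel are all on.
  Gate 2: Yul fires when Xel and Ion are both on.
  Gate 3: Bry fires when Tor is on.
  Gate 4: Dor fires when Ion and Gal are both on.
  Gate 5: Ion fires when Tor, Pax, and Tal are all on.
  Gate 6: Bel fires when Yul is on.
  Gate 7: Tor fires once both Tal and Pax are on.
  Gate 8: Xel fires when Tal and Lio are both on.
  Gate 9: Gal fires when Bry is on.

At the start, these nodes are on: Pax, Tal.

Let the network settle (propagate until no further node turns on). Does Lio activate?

Lio would need Tal, Ion, and Xel (Gate 1), but Xel never turns on.

No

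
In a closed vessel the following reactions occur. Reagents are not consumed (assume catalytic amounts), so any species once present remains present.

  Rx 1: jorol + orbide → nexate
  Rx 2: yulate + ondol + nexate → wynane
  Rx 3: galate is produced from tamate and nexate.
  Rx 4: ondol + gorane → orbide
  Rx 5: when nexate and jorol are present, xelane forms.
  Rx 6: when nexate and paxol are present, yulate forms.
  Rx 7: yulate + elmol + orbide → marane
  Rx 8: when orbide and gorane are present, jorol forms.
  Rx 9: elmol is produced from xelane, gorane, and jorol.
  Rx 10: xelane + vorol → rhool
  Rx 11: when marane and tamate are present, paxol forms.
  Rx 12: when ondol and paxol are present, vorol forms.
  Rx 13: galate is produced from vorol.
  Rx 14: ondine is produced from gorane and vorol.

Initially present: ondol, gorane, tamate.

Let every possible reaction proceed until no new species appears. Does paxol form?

paxol would need marane and tamate (Rx 11), but marane never forms.

No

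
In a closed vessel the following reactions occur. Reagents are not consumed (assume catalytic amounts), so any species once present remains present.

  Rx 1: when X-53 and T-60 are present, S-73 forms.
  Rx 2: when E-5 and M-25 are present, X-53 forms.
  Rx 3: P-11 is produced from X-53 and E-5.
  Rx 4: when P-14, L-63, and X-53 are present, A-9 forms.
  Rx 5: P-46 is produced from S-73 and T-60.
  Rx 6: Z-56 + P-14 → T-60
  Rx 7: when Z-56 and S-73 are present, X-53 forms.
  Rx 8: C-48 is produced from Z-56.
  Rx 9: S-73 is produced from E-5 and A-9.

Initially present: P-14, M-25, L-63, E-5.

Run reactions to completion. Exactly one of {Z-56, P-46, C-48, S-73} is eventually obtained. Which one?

E-5 and M-25 present → X-53 forms (Rx 2).
P-14, L-63, and X-53 present → A-9 forms (Rx 4).
E-5 and A-9 present → S-73 forms (Rx 9).
P-46 would need S-73 and T-60 (Rx 5), but T-60 never forms. No rule produces Z-56, and it is not given. C-48 would need Z-56 (Rx 8), but Z-56 never forms.

S-73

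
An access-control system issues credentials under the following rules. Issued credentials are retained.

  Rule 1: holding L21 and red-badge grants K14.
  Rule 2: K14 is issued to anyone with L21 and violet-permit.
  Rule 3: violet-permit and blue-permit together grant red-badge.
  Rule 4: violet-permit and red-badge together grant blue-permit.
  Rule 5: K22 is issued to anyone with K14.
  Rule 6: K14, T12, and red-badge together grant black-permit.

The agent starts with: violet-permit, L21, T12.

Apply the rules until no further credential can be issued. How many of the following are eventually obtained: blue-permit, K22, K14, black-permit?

Holding L21 and violet-permit grants K14 (Rule 2).
Holding K14 grants K22 (Rule 5).
blue-permit would need violet-permit and red-badge (Rule 4), but red-badge is never granted.
K22: reached.
K14: reached.
black-permit would need K14, T12, and red-badge (Rule 6), but red-badge is never granted.
Reached: K22 and K14 — 2 of the 4.

2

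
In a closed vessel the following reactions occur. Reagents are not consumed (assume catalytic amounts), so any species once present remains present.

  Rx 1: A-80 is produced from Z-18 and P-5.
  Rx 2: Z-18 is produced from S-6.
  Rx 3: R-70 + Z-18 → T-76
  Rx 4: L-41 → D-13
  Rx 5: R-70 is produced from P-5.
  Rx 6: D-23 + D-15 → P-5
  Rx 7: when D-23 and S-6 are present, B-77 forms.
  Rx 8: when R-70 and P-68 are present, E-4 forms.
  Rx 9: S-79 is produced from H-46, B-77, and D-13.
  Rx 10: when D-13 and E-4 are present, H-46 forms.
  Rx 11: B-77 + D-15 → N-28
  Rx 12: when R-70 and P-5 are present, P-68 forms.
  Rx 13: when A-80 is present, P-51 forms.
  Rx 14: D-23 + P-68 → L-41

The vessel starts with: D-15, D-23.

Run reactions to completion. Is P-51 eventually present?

No

P-51 would need A-80 (Rx 13), but A-80 never forms.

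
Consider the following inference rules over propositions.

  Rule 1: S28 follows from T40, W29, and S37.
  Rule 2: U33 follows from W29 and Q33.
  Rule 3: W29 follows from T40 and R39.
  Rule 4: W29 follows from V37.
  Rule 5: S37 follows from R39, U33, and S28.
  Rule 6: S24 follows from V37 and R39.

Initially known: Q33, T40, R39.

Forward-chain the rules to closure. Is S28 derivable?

No

S28 would need T40, W29, and S37 (Rule 1), but S37 is never established.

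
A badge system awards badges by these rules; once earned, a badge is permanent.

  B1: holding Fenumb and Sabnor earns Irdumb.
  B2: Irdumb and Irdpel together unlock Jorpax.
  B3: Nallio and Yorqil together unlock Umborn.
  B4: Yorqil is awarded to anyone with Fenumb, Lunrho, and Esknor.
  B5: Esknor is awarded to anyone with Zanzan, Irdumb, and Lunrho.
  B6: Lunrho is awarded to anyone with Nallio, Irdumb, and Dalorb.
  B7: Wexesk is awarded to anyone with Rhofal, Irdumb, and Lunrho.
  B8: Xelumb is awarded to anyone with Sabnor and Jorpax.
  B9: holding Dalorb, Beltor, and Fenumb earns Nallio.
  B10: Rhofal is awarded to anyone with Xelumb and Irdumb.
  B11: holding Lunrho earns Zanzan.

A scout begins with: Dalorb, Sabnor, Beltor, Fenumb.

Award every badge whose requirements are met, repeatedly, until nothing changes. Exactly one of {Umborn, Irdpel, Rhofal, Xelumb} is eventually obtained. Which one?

With Dalorb, Beltor, and Fenumb, Nallio is earned (B9).
With Fenumb and Sabnor, Irdumb is earned (B1).
With Nallio, Irdumb, and Dalorb, Lunrho is earned (B6).
With Lunrho, Zanzan is earned (B11).
With Zanzan, Irdumb, and Lunrho, Esknor is earned (B5).
With Fenumb, Lunrho, and Esknor, Yorqil is earned (B4).
With Nallio and Yorqil, Umborn is earned (B3).
No rule produces Irdpel, and it is not given. Xelumb would need Sabnor and Jorpax (B8), but Jorpax is never earned. Rhofal would need Xelumb and Irdumb (B10), but Xelumb is never earned.

Umborn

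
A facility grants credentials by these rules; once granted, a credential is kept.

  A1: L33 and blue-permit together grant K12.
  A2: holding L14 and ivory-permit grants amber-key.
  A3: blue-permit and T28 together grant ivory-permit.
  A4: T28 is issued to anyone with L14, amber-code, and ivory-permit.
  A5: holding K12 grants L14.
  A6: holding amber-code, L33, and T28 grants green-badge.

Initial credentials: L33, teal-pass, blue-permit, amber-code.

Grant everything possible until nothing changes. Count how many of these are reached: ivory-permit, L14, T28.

1

Holding L33 and blue-permit grants K12 (A1).
Holding K12 grants L14 (A5).
ivory-permit would need blue-permit and T28 (A3), but T28 is never granted.
L14: reached.
T28 would need L14, amber-code, and ivory-permit (A4), but ivory-permit is never granted.
Reached: L14 — 1 of the 3.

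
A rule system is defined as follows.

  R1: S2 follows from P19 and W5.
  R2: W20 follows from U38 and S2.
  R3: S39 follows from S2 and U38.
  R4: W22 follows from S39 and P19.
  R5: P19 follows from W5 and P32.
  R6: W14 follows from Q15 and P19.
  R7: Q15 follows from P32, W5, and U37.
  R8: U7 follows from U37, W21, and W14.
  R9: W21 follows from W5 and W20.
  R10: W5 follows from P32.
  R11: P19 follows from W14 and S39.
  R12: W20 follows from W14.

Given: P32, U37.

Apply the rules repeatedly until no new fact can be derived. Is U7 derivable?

P32 holds, so W5 follows (R10).
P32, W5, and U37 hold, so Q15 follows (R7).
From W5 and P32, R5 gives P19.
Q15 and P19 hold, so W14 follows (R6).
W14 holds, so W20 follows (R12).
From W5 and W20, R9 gives W21.
U37, W21, and W14 hold, so U7 follows (R8).

Yes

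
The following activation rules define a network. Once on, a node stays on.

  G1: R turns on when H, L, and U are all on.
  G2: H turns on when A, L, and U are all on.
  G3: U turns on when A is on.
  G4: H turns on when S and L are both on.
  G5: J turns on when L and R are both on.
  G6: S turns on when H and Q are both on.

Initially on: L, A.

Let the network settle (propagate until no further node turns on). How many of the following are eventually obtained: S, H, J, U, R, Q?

G3: A on → U on.
G2: A, L, and U on → H on.
G1: H, L, and U on → R on.
G5: L and R on → J on.
S would need H and Q (G6), but Q never turns on.
H: reached.
J: reached.
U: reached.
R: reached.
No rule produces Q, and it is not given.
Reached: H, J, U, and R — 4 of the 6.

4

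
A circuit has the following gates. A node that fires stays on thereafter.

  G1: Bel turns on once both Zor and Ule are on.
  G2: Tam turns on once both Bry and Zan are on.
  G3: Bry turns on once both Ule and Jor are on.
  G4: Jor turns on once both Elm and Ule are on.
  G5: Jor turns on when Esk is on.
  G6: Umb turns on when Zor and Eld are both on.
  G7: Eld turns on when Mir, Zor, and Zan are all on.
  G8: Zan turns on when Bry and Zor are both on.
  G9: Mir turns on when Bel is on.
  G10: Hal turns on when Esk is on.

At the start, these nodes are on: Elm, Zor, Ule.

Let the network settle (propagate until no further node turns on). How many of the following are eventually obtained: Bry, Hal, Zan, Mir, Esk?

G1: Zor and Ule on → Bel on.
Elm and Ule are on, so Jor turns on (G4).
G9: Bel on → Mir on.
Ule and Jor are on, so Bry turns on (G3).
G8: Bry and Zor on → Zan on.
Bry: reached.
Hal would need Esk (G10), but Esk never turns on.
Zan: reached.
Mir: reached.
No rule produces Esk, and it is not given.
Reached: Bry, Zan, and Mir — 3 of the 5.

3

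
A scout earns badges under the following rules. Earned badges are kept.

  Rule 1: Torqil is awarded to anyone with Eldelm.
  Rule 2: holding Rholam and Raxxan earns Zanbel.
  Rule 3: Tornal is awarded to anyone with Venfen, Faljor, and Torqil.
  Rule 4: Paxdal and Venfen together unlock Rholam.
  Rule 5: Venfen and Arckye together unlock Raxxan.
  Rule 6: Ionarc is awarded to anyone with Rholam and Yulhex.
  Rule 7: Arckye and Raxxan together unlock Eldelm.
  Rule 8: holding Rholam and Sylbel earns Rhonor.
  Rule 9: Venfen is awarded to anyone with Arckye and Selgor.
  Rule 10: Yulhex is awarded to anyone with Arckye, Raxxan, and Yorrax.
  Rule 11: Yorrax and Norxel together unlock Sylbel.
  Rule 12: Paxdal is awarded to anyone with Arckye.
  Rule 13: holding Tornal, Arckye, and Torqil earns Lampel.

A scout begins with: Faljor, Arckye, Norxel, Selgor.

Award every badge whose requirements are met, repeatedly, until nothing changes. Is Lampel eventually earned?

With Arckye and Selgor, Venfen is earned (Rule 9).
With Venfen and Arckye, Raxxan is earned (Rule 5).
With Arckye and Raxxan, Eldelm is earned (Rule 7).
With Eldelm, Torqil is earned (Rule 1).
With Venfen, Faljor, and Torqil, Tornal is earned (Rule 3).
With Tornal, Arckye, and Torqil, Lampel is earned (Rule 13).

Yes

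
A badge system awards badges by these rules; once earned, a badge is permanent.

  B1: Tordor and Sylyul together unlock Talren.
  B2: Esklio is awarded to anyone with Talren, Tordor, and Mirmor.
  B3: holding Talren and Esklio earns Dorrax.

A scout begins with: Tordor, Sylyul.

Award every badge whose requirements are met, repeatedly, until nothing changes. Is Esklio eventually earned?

No

Esklio would need Talren, Tordor, and Mirmor (B2), but Mirmor is never earned.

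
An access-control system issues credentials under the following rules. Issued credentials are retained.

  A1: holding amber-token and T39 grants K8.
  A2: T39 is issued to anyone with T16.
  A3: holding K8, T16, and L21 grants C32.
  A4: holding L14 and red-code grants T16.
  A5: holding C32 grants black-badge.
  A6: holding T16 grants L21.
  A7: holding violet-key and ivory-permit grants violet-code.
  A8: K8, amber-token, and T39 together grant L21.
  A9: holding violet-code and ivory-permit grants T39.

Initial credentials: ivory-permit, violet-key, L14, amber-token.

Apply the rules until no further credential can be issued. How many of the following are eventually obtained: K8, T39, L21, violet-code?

4

Holding violet-key and ivory-permit grants violet-code (A7).
Holding violet-code and ivory-permit grants T39 (A9).
Holding amber-token and T39 grants K8 (A1).
Holding K8, amber-token, and T39 grants L21 (A8).
K8: reached.
T39: reached.
L21: reached.
violet-code: reached.
All 4 are reached.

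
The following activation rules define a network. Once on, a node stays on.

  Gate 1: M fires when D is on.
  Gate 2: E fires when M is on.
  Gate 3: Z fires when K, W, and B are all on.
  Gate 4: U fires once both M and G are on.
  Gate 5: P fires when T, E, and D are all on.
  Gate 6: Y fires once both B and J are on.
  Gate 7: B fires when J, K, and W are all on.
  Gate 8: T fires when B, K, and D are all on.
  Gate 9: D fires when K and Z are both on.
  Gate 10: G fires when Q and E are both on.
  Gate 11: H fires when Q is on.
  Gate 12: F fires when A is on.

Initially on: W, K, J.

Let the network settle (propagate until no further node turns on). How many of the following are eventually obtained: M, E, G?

2

J, K, and W are on, so B fires (Gate 7).
K, W, and B are on, so Z fires (Gate 3).
Gate 9: K and Z on → D on.
Gate 1: D on → M on.
M is on, so E fires (Gate 2).
M: reached.
E: reached.
G would need Q and E (Gate 10), but Q never turns on.
Reached: M and E — 2 of the 3.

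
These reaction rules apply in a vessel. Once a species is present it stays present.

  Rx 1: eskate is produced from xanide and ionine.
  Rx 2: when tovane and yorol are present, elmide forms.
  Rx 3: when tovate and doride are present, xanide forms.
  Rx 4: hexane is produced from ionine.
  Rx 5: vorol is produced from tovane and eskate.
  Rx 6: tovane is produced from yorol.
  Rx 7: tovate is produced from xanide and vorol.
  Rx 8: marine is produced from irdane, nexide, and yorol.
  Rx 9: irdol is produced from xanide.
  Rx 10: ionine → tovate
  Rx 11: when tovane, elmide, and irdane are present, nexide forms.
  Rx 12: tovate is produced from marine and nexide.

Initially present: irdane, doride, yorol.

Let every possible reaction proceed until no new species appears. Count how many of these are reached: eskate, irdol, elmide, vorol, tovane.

yorol present → tovane forms (Rx 6).
tovane and yorol present → elmide forms (Rx 2).
tovane, elmide, and irdane present → nexide forms (Rx 11).
irdane, nexide, and yorol present → marine forms (Rx 8).
marine and nexide present → tovate forms (Rx 12).
tovate and doride present → xanide forms (Rx 3).
xanide present → irdol forms (Rx 9).
eskate would need xanide and ionine (Rx 1), but ionine never forms.
irdol: reached.
elmide: reached.
vorol would need tovane and eskate (Rx 5), but eskate never forms.
tovane: reached.
Reached: irdol, elmide, and tovane — 3 of the 5.

3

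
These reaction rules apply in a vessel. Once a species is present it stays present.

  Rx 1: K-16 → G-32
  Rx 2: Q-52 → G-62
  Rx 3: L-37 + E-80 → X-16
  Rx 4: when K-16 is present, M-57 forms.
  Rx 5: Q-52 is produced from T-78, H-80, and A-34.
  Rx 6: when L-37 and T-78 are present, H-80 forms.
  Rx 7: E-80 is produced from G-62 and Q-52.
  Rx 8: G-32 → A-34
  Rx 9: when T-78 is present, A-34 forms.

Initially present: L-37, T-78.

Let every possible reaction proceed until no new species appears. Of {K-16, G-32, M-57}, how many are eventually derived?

0

No rule produces K-16, and it is not given.
G-32 would need K-16 (Rx 1), but K-16 never forms.
M-57 would need K-16 (Rx 4), but K-16 never forms.
None of the 3 are reached.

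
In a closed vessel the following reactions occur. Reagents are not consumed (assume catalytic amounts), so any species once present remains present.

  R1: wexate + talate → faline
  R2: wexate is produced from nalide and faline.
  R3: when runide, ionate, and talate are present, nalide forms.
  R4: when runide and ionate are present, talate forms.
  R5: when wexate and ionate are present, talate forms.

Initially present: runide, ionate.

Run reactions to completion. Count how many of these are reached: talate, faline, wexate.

1

runide and ionate present → talate forms (R4).
talate: reached.
faline would need wexate and talate (R1), but wexate never forms.
wexate would need nalide and faline (R2), but faline never forms.
Reached: talate — 1 of the 3.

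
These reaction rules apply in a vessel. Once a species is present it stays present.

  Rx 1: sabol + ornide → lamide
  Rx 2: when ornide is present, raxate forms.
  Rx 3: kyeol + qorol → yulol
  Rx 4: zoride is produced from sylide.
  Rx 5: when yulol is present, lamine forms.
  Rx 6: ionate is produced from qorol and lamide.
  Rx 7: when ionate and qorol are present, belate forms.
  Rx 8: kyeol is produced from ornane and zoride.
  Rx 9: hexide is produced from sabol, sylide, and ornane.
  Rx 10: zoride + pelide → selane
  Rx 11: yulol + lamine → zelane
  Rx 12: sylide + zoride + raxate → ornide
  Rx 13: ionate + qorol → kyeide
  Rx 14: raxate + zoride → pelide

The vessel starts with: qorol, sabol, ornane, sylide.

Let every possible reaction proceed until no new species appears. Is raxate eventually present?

No

raxate would need ornide (Rx 2), but ornide never forms.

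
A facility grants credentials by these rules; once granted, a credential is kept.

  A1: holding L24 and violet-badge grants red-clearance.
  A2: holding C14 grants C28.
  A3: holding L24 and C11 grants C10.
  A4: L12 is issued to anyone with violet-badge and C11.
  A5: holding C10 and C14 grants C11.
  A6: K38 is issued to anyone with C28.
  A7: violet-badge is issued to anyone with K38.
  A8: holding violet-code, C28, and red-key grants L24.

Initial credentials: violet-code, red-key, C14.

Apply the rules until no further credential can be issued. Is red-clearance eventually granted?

Yes

Holding C14 grants C28 (A2).
Holding violet-code, C28, and red-key grants L24 (A8).
Holding C28 grants K38 (A6).
Holding K38 grants violet-badge (A7).
Holding L24 and violet-badge grants red-clearance (A1).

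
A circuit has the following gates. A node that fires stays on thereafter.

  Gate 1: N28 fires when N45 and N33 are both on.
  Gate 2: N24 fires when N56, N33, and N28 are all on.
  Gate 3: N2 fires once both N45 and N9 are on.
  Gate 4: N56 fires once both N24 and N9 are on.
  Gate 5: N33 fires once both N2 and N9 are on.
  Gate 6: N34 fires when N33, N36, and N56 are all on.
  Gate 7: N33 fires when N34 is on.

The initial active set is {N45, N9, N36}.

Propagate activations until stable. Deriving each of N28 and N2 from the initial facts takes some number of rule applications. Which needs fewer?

N2

N2: N45 and N9 are on, so N2 fires (Gate 3). [1 rule application]
N28: N45 and N9 are on, so N2 fires (Gate 3). Gate 5: N2 and N9 on → N33 on. N45 and N33 are on, so N28 fires (Gate 1). [3 rule applications]
N2 needs fewer.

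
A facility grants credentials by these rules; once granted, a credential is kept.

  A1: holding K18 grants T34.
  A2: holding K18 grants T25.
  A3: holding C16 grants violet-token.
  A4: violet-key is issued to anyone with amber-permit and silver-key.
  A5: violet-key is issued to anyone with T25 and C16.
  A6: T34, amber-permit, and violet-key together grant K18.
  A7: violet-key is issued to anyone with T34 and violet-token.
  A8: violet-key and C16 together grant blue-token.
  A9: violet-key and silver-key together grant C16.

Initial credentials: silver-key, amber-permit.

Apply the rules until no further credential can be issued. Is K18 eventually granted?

K18 would need T34, amber-permit, and violet-key (A6), but T34 is never granted.

No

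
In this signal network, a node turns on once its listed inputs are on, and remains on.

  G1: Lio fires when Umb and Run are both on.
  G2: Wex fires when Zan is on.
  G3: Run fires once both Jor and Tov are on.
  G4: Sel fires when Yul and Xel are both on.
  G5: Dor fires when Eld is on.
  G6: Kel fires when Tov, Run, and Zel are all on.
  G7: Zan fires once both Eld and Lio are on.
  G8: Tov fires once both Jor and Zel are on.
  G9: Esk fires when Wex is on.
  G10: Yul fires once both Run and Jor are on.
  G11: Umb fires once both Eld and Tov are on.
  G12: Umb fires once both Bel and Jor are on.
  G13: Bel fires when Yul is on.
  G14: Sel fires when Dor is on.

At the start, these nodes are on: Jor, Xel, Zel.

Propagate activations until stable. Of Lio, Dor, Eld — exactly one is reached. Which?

Lio

Jor and Zel are on, so Tov fires (G8).
Jor and Tov are on, so Run fires (G3).
Run and Jor are on, so Yul fires (G10).
G13: Yul on → Bel on.
G12: Bel and Jor on → Umb on.
G1: Umb and Run on → Lio on.
No rule produces Eld, and it is not given. Dor would need Eld (G5), but Eld never turns on.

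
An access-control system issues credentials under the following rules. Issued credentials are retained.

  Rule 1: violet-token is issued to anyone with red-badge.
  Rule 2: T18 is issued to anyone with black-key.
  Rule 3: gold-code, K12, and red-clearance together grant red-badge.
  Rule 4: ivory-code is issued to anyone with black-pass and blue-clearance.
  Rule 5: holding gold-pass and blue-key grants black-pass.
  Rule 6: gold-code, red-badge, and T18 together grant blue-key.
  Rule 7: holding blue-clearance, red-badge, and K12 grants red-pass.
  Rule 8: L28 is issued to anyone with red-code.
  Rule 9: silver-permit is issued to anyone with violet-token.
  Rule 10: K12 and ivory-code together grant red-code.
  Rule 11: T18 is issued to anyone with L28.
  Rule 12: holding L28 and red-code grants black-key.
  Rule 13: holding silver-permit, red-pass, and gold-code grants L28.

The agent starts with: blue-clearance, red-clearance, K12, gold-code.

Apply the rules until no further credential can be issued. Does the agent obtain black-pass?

No

black-pass would need gold-pass and blue-key (Rule 5), but gold-pass is never granted.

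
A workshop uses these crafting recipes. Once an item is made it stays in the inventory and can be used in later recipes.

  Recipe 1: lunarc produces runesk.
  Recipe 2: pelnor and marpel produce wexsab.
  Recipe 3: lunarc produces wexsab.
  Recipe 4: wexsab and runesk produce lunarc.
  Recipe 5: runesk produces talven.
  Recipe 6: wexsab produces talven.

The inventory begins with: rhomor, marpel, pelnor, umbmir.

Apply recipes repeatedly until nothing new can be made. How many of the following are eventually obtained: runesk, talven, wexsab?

2

pelnor and marpel → wexsab (Recipe 2).
wexsab → talven (Recipe 6).
runesk would need lunarc (Recipe 1), but lunarc is never obtained.
talven: reached.
wexsab: reached.
Reached: talven and wexsab — 2 of the 3.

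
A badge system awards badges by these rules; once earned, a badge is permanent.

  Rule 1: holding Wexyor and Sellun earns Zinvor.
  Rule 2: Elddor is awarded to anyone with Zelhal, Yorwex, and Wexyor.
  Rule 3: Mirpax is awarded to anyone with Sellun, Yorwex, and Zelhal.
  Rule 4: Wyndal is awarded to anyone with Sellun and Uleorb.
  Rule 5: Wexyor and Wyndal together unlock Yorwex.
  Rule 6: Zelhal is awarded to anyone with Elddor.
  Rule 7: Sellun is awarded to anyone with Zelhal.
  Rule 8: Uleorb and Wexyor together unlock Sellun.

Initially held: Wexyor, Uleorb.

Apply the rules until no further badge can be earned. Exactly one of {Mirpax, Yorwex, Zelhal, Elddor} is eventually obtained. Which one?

Yorwex

With Uleorb and Wexyor, Sellun is earned (Rule 8).
With Sellun and Uleorb, Wyndal is earned (Rule 4).
With Wexyor and Wyndal, Yorwex is earned (Rule 5).
Elddor would need Zelhal, Yorwex, and Wexyor (Rule 2), but Zelhal is never earned. Mirpax would need Sellun, Yorwex, and Zelhal (Rule 3), but Zelhal is never earned. Zelhal would need Elddor (Rule 6), but Elddor is never earned.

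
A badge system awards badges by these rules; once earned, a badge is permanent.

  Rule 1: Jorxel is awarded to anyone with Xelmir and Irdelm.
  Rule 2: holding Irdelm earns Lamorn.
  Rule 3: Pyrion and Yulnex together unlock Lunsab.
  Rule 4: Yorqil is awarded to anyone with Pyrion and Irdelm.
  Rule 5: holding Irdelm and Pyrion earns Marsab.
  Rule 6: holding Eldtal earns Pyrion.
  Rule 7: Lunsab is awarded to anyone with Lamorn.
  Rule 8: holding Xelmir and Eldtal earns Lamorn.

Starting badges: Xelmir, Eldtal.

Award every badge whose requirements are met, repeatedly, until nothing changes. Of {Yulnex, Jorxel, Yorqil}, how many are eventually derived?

No rule produces Yulnex, and it is not given.
Jorxel would need Xelmir and Irdelm (Rule 1), but Irdelm is never earned.
Yorqil would need Pyrion and Irdelm (Rule 4), but Irdelm is never earned.
None of the 3 are reached.

0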